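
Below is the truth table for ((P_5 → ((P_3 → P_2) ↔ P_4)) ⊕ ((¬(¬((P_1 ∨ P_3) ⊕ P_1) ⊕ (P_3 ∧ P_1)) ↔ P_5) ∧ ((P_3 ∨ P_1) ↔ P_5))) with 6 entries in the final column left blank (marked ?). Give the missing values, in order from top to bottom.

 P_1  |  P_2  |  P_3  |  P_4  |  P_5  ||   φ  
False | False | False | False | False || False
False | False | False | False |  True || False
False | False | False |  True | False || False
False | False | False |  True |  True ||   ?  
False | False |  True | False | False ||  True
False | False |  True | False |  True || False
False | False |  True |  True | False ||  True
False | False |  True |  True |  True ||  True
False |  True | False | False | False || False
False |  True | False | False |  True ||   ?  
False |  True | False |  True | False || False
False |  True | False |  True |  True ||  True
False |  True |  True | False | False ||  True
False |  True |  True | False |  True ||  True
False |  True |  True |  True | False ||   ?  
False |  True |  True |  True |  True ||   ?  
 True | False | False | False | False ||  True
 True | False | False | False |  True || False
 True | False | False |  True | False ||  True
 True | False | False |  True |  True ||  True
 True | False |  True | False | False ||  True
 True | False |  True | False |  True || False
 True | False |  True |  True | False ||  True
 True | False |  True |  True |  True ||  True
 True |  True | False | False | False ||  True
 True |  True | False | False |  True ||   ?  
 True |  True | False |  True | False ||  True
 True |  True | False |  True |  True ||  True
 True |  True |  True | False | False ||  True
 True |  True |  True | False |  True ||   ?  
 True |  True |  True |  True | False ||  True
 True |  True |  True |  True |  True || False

Row P_1=False, P_2=False, P_3=False, P_4=True, P_5=True: (P_5 → ((P_3 → P_2) ↔ P_4)) = True, ((¬(¬((P_1 ∨ P_3) ⊕ P_1) ⊕ (P_3 ∧ P_1)) ↔ P_5) ∧ ((P_3 ∨ P_1) ↔ P_5)) = False, so the formula = True.
Row P_1=False, P_2=True, P_3=False, P_4=False, P_5=True: (P_5 → ((P_3 → P_2) ↔ P_4)) = False, ((¬(¬((P_1 ∨ P_3) ⊕ P_1) ⊕ (P_3 ∧ P_1)) ↔ P_5) ∧ ((P_3 ∨ P_1) ↔ P_5)) = False, so the formula = False.
Row P_1=False, P_2=True, P_3=True, P_4=True, P_5=False: (P_5 → ((P_3 → P_2) ↔ P_4)) = True, ((¬(¬((P_1 ∨ P_3) ⊕ P_1) ⊕ (P_3 ∧ P_1)) ↔ P_5) ∧ ((P_3 ∨ P_1) ↔ P_5)) = False, so the formula = True.
Row P_1=False, P_2=True, P_3=True, P_4=True, P_5=True: (P_5 → ((P_3 → P_2) ↔ P_4)) = True, ((¬(¬((P_1 ∨ P_3) ⊕ P_1) ⊕ (P_3 ∧ P_1)) ↔ P_5) ∧ ((P_3 ∨ P_1) ↔ P_5)) = True, so the formula = False.
Row P_1=True, P_2=True, P_3=False, P_4=False, P_5=True: (P_5 → ((P_3 → P_2) ↔ P_4)) = False, ((¬(¬((P_1 ∨ P_3) ⊕ P_1) ⊕ (P_3 ∧ P_1)) ↔ P_5) ∧ ((P_3 ∨ P_1) ↔ P_5)) = False, so the formula = False.
Row P_1=True, P_2=True, P_3=True, P_4=False, P_5=True: (P_5 → ((P_3 → P_2) ↔ P_4)) = False, ((¬(¬((P_1 ∨ P_3) ⊕ P_1) ⊕ (P_3 ∧ P_1)) ↔ P_5) ∧ ((P_3 ∨ P_1) ↔ P_5)) = True, so the formula = True.

True, False, True, False, False, True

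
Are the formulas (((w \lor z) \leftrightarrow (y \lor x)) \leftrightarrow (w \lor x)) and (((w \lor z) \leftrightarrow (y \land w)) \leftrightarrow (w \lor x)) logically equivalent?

x  y  z  w  |  φ  ψ
1  1  1  1  |  1  1
1  1  1  0  |  1  0
1  1  0  1  |  1  1
1  1  0  0  |  0  1
1  0  1  1  |  1  0
1  0  1  0  |  1  0
1  0  0  1  |  1  0
1  0  0  0  |  0  1
0  1  1  1  |  1  1
0  1  1  0  |  0  1
0  1  0  1  |  1  1
0  1  0  0  |  1  0
0  0  1  1  |  0  0
0  0  1  0  |  1  1
0  0  0  1  |  0  0
0  0  0  0  |  0  0
The columns differ at x=1, y=1, z=1, w=0 (φ=1, ψ=0), so they are not equivalent.

not equivalent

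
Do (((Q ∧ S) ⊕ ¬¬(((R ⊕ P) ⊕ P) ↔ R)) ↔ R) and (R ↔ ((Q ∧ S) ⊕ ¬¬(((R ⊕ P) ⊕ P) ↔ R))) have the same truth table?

  P      Q      R      S    |    φ      ψ  
 True   True   True   True  |  False  False
 True   True   True  False  |   True   True
 True   True  False   True  |   True   True
 True   True  False  False  |  False  False
 True  False   True   True  |   True   True
 True  False   True  False  |   True   True
 True  False  False   True  |  False  False
 True  False  False  False  |  False  False
False   True   True   True  |  False  False
False   True   True  False  |   True   True
False   True  False   True  |   True   True
False   True  False  False  |  False  False
False  False   True   True  |   True   True
False  False   True  False  |   True   True
False  False  False   True  |  False  False
False  False  False  False  |  False  False
The columns for φ and ψ agree on every row, so they are logically equivalent.

equivalent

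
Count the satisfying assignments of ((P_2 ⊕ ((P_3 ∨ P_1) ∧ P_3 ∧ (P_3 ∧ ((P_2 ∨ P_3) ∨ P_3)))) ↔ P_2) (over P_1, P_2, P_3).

P_1 | P_2 | P_3 || φ
 T  |  T  |  T  || F
 T  |  T  |  F  || T
 T  |  F  |  T  || F
 T  |  F  |  F  || T
 F  |  T  |  T  || F
 F  |  T  |  F  || T
 F  |  F  |  T  || F
 F  |  F  |  F  || T
The formula is true on 4 of the 8 rows.

4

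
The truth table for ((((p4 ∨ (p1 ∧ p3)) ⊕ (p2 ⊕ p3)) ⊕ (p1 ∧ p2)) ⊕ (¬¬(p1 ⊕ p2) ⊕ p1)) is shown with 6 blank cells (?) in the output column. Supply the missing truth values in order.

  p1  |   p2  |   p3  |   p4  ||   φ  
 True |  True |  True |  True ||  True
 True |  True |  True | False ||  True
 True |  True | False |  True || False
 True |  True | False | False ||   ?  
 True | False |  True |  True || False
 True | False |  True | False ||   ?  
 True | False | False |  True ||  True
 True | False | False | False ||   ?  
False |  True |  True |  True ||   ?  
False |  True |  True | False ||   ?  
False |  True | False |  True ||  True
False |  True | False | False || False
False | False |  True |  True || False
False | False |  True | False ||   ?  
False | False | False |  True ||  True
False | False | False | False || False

True, False, False, False, True, True

Row p1=True, p2=True, p3=False, p4=False: (((p4 ∨ (p1 ∧ p3)) ⊕ (p2 ⊕ p3)) ⊕ (p1 ∧ p2)) = False, (¬¬(p1 ⊕ p2) ⊕ p1) = True, so the formula = True.
Row p1=True, p2=False, p3=True, p4=False: (((p4 ∨ (p1 ∧ p3)) ⊕ (p2 ⊕ p3)) ⊕ (p1 ∧ p2)) = False, (¬¬(p1 ⊕ p2) ⊕ p1) = False, so the formula = False.
Row p1=True, p2=False, p3=False, p4=False: (((p4 ∨ (p1 ∧ p3)) ⊕ (p2 ⊕ p3)) ⊕ (p1 ∧ p2)) = False, (¬¬(p1 ⊕ p2) ⊕ p1) = False, so the formula = False.
Row p1=False, p2=True, p3=True, p4=True: (((p4 ∨ (p1 ∧ p3)) ⊕ (p2 ⊕ p3)) ⊕ (p1 ∧ p2)) = True, (¬¬(p1 ⊕ p2) ⊕ p1) = True, so the formula = False.
Row p1=False, p2=True, p3=True, p4=False: (((p4 ∨ (p1 ∧ p3)) ⊕ (p2 ⊕ p3)) ⊕ (p1 ∧ p2)) = False, (¬¬(p1 ⊕ p2) ⊕ p1) = True, so the formula = True.
Row p1=False, p2=False, p3=True, p4=False: (((p4 ∨ (p1 ∧ p3)) ⊕ (p2 ⊕ p3)) ⊕ (p1 ∧ p2)) = True, (¬¬(p1 ⊕ p2) ⊕ p1) = False, so the formula = True.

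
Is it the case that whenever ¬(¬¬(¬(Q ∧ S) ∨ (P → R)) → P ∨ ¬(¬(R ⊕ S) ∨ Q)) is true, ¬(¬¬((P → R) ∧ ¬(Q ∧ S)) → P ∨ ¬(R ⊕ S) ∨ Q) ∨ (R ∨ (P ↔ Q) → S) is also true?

no

P | Q | R | S | φ | ψ
- | - | - | - | - | -
1 | 1 | 1 | 1 | 0 | 1
1 | 1 | 1 | 0 | 0 | 0
1 | 1 | 0 | 1 | 0 | 1
1 | 1 | 0 | 0 | 0 | 0
1 | 0 | 1 | 1 | 0 | 1
1 | 0 | 1 | 0 | 0 | 0
1 | 0 | 0 | 1 | 0 | 1
1 | 0 | 0 | 0 | 0 | 1
0 | 1 | 1 | 1 | 1 | 1
0 | 1 | 1 | 0 | 1 | 0
0 | 1 | 0 | 1 | 1 | 1
0 | 1 | 0 | 0 | 1 | 1
0 | 0 | 1 | 1 | 1 | 1
0 | 0 | 1 | 0 | 0 | 1
0 | 0 | 0 | 1 | 0 | 1
0 | 0 | 0 | 0 | 1 | 0
At P=0, Q=1, R=1, S=0 we have φ true but ψ false, so φ does not entail ψ.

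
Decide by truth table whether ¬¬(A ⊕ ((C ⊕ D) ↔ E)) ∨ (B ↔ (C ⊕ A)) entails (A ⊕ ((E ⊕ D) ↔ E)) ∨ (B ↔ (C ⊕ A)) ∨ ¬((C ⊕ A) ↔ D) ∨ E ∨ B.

no

A  B  C  D  E  |  φ  ψ
0  0  0  0  0  |  1  1
0  0  0  0  1  |  1  1
0  0  0  1  0  |  1  1
0  0  0  1  1  |  1  1
0  0  1  0  0  |  0  1
0  0  1  0  1  |  1  1
0  0  1  1  0  |  1  0
0  0  1  1  1  |  0  1
0  1  0  0  0  |  1  1
0  1  0  0  1  |  0  1
0  1  0  1  0  |  0  1
0  1  0  1  1  |  1  1
0  1  1  0  0  |  1  1
0  1  1  0  1  |  1  1
0  1  1  1  0  |  1  1
0  1  1  1  1  |  1  1
1  0  0  0  0  |  0  1
1  0  0  0  1  |  1  1
1  0  0  1  0  |  1  1
1  0  0  1  1  |  0  1
1  0  1  0  0  |  1  1
1  0  1  0  1  |  1  1
1  0  1  1  0  |  1  1
1  0  1  1  1  |  1  1
1  1  0  0  0  |  1  1
1  1  0  0  1  |  1  1
1  1  0  1  0  |  1  1
1  1  0  1  1  |  1  1
1  1  1  0  0  |  1  1
1  1  1  0  1  |  0  1
1  1  1  1  0  |  0  1
1  1  1  1  1  |  1  1
At A=0, B=0, C=1, D=1, E=0 we have φ true but ψ false, so φ does not entail ψ.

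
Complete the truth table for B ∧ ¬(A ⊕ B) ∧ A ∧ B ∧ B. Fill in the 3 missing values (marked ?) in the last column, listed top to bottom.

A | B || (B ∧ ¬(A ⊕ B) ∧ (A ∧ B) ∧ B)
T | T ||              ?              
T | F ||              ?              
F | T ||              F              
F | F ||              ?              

T, F, F

Row A=T, B=T: ¬(A ⊕ B) = T, (A ∧ B) = T, so (B ∧ ¬(A ⊕ B) ∧ (A ∧ B) ∧ B) = T.
Row A=T, B=F: ¬(A ⊕ B) = F, (A ∧ B) = F, so (B ∧ ¬(A ⊕ B) ∧ (A ∧ B) ∧ B) = F.
Row A=F, B=F: ¬(A ⊕ B) = T, (A ∧ B) = F, so (B ∧ ¬(A ⊕ B) ∧ (A ∧ B) ∧ B) = F.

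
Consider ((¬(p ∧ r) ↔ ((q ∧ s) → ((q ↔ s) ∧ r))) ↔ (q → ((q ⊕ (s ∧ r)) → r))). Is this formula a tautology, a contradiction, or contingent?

contingent

  p      q      r      s    |  (p ∧ r)  ¬(p ∧ r)  (q ∧ s)  (q ↔ s)  ((q ↔ s) ∧ r)  ((q ∧ s) → ((q ↔ s) ∧ r))  (s ∧ r)  (q ⊕ (s ∧ r))  ((q ⊕ (s ∧ r)) → r)  (q → ((q ⊕ (s ∧ r)) → r))    φ  
False  False  False  False  |   False     True     False     True       False                 True             False       False              True                    True             True
False  False  False   True  |   False     True     False    False       False                 True             False       False              True                    True             True
False  False   True  False  |   False     True     False     True        True                 True             False       False              True                    True             True
False  False   True   True  |   False     True     False    False       False                 True              True        True              True                    True             True
False   True  False  False  |   False     True     False    False       False                 True             False        True             False                   False            False
False   True  False   True  |   False     True      True     True       False                False             False        True             False                   False             True
False   True   True  False  |   False     True     False    False       False                 True             False        True              True                    True             True
False   True   True   True  |   False     True      True     True        True                 True              True       False              True                    True             True
 True  False  False  False  |   False     True     False     True       False                 True             False       False              True                    True             True
 True  False  False   True  |   False     True     False    False       False                 True             False       False              True                    True             True
 True  False   True  False  |    True    False     False     True        True                 True             False       False              True                    True            False
 True  False   True   True  |    True    False     False    False       False                 True              True        True              True                    True            False
 True   True  False  False  |   False     True     False    False       False                 True             False        True             False                   False            False
 True   True  False   True  |   False     True      True     True       False                False             False        True             False                   False             True
 True   True   True  False  |    True    False     False    False       False                 True             False        True              True                    True            False
 True   True   True   True  |    True    False      True     True        True                 True              True       False              True                    True            False
10 of 16 rows are True, so the formula is contingent.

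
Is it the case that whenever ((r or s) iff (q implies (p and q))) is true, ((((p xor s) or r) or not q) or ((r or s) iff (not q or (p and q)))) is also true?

p  q  r  s  |  φ  ψ
0  0  0  0  |  0  1
0  0  0  1  |  1  1
0  0  1  0  |  1  1
0  0  1  1  |  1  1
0  1  0  0  |  1  1
0  1  0  1  |  0  1
0  1  1  0  |  0  1
0  1  1  1  |  0  1
1  0  0  0  |  0  1
1  0  0  1  |  1  1
1  0  1  0  |  1  1
1  0  1  1  |  1  1
1  1  0  0  |  0  1
1  1  0  1  |  1  1
1  1  1  0  |  1  1
1  1  1  1  |  1  1
In every row where φ is true, ψ is also true, so φ ⊨ ψ.

yes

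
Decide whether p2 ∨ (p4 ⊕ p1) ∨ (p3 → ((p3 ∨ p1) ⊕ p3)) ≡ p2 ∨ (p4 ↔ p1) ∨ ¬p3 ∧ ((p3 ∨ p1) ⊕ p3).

p1  p2  p3  p4  |  φ  ψ
1   1   1   1   |  1  1
1   1   1   0   |  1  1
1   1   0   1   |  1  1
1   1   0   0   |  1  1
1   0   1   1   |  0  1
1   0   1   0   |  1  0
1   0   0   1   |  1  1
1   0   0   0   |  1  1
0   1   1   1   |  1  1
0   1   1   0   |  1  1
0   1   0   1   |  1  1
0   1   0   0   |  1  1
0   0   1   1   |  1  0
0   0   1   0   |  0  1
0   0   0   1   |  1  0
0   0   0   0   |  1  1
The columns differ at p1=1, p2=0, p3=1, p4=1 (φ=0, ψ=1), so they are not equivalent.

not equivalent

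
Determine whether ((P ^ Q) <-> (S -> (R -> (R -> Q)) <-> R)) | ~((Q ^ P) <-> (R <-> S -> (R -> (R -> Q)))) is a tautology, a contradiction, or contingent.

P | Q | R | S | (P ^ Q) | (R -> Q) | (R -> (R -> Q)) | (S -> (R -> (R -> Q))) | (Q ^ P) | φ
- | - | - | - | ------- | -------- | --------------- | ---------------------- | ------- | -
T | T | T | T |    F    |    T     |        T        |           T            |    F    | T
T | T | T | F |    F    |    T     |        T        |           T            |    F    | T
T | T | F | T |    F    |    T     |        T        |           T            |    F    | T
T | T | F | F |    F    |    T     |        T        |           T            |    F    | T
T | F | T | T |    T    |    F     |        F        |           F            |    T    | T
T | F | T | F |    T    |    F     |        F        |           T            |    T    | T
T | F | F | T |    T    |    T     |        T        |           T            |    T    | T
T | F | F | F |    T    |    T     |        T        |           T            |    T    | T
F | T | T | T |    T    |    T     |        T        |           T            |    T    | T
F | T | T | F |    T    |    T     |        T        |           T            |    T    | T
F | T | F | T |    T    |    T     |        T        |           T            |    T    | T
F | T | F | F |    T    |    T     |        T        |           T            |    T    | T
F | F | T | T |    F    |    F     |        F        |           F            |    F    | T
F | F | T | F |    F    |    F     |        F        |           T            |    F    | T
F | F | F | T |    F    |    T     |        T        |           T            |    F    | T
F | F | F | F |    F    |    T     |        T        |           T            |    F    | T
Every row is T, so the formula is a tautology.

tautology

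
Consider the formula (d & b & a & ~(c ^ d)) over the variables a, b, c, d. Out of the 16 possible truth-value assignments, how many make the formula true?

a  b  c  d  |  (c ^ d)  ~(c ^ d)  (d & b & a & ~(c ^ d))
F  F  F  F  |     F        T                F           
F  F  F  T  |     T        F                F           
F  F  T  F  |     T        F                F           
F  F  T  T  |     F        T                F           
F  T  F  F  |     F        T                F           
F  T  F  T  |     T        F                F           
F  T  T  F  |     T        F                F           
F  T  T  T  |     F        T                F           
T  F  F  F  |     F        T                F           
T  F  F  T  |     T        F                F           
T  F  T  F  |     T        F                F           
T  F  T  T  |     F        T                F           
T  T  F  F  |     F        T                F           
T  T  F  T  |     T        F                F           
T  T  T  F  |     T        F                F           
T  T  T  T  |     F        T                T           
The formula is true on 1 of the 16 rows.

1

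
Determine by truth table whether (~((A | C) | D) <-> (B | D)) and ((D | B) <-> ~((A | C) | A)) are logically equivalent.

not equivalent

A | B | C | D || φ | ψ
0 | 0 | 0 | 0 || 0 | 0
0 | 0 | 0 | 1 || 0 | 1
0 | 0 | 1 | 0 || 1 | 1
0 | 0 | 1 | 1 || 0 | 0
0 | 1 | 0 | 0 || 1 | 1
0 | 1 | 0 | 1 || 0 | 1
0 | 1 | 1 | 0 || 0 | 0
0 | 1 | 1 | 1 || 0 | 0
1 | 0 | 0 | 0 || 1 | 1
1 | 0 | 0 | 1 || 0 | 0
1 | 0 | 1 | 0 || 1 | 1
1 | 0 | 1 | 1 || 0 | 0
1 | 1 | 0 | 0 || 0 | 0
1 | 1 | 0 | 1 || 0 | 0
1 | 1 | 1 | 0 || 0 | 0
1 | 1 | 1 | 1 || 0 | 0
The columns differ at A=0, B=0, C=0, D=1 (φ=0, ψ=1), so they are not equivalent.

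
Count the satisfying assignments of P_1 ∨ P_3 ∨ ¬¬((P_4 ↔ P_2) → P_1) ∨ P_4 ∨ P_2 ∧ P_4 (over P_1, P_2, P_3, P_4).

15

P_1  P_2  P_3  P_4  |  (P_4 ↔ P_2)  ((P_4 ↔ P_2) → P_1)  ¬((P_4 ↔ P_2) → P_1)  ¬¬((P_4 ↔ P_2) → P_1)  (P_2 ∧ P_4)  φ
 F    F    F    F   |       T                F                    T                      F                 F       F
 F    F    F    T   |       F                T                    F                      T                 F       T
 F    F    T    F   |       T                F                    T                      F                 F       T
 F    F    T    T   |       F                T                    F                      T                 F       T
 F    T    F    F   |       F                T                    F                      T                 F       T
 F    T    F    T   |       T                F                    T                      F                 T       T
 F    T    T    F   |       F                T                    F                      T                 F       T
 F    T    T    T   |       T                F                    T                      F                 T       T
 T    F    F    F   |       T                T                    F                      T                 F       T
 T    F    F    T   |       F                T                    F                      T                 F       T
 T    F    T    F   |       T                T                    F                      T                 F       T
 T    F    T    T   |       F                T                    F                      T                 F       T
 T    T    F    F   |       F                T                    F                      T                 F       T
 T    T    F    T   |       T                T                    F                      T                 T       T
 T    T    T    F   |       F                T                    F                      T                 F       T
 T    T    T    T   |       T                T                    F                      T                 T       T
The formula is true on 15 of the 16 rows.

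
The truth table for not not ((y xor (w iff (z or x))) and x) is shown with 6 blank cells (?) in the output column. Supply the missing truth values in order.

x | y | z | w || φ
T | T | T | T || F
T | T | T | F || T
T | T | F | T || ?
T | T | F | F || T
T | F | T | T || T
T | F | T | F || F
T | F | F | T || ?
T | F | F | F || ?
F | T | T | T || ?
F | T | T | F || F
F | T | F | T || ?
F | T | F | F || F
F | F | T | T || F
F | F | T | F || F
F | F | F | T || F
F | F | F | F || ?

F, T, F, F, F, F

Row x=T, y=T, z=F, w=T: ((y xor (w iff (z or x))) and x) = F, not ((y xor (w iff (z or x))) and x) = T, so the formula = F.
Row x=T, y=F, z=F, w=T: ((y xor (w iff (z or x))) and x) = T, not ((y xor (w iff (z or x))) and x) = F, so the formula = T.
Row x=T, y=F, z=F, w=F: ((y xor (w iff (z or x))) and x) = F, not ((y xor (w iff (z or x))) and x) = T, so the formula = F.
Row x=F, y=T, z=T, w=T: ((y xor (w iff (z or x))) and x) = F, not ((y xor (w iff (z or x))) and x) = T, so the formula = F.
Row x=F, y=T, z=F, w=T: ((y xor (w iff (z or x))) and x) = F, not ((y xor (w iff (z or x))) and x) = T, so the formula = F.
Row x=F, y=F, z=F, w=F: ((y xor (w iff (z or x))) and x) = F, not ((y xor (w iff (z or x))) and x) = T, so the formula = F.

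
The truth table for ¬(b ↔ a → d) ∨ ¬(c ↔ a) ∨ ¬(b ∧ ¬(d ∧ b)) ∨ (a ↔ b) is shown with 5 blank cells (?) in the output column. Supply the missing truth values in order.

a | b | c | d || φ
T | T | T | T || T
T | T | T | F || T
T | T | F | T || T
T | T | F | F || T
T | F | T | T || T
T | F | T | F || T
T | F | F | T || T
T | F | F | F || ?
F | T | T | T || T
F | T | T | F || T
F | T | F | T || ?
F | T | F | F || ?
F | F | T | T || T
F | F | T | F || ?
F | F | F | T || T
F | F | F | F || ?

Row a=T, b=F, c=F, d=F: (¬(b ↔ a → d) ∨ ¬(c ↔ a)) = T, ¬(b ∧ ¬(d ∧ b)) = T, (a ↔ b) = F, so the formula = T.
Row a=F, b=T, c=F, d=T: (¬(b ↔ a → d) ∨ ¬(c ↔ a)) = F, ¬(b ∧ ¬(d ∧ b)) = T, (a ↔ b) = F, so the formula = T.
Row a=F, b=T, c=F, d=F: (¬(b ↔ a → d) ∨ ¬(c ↔ a)) = F, ¬(b ∧ ¬(d ∧ b)) = F, (a ↔ b) = F, so the formula = F.
Row a=F, b=F, c=T, d=F: (¬(b ↔ a → d) ∨ ¬(c ↔ a)) = T, ¬(b ∧ ¬(d ∧ b)) = T, (a ↔ b) = T, so the formula = T.
Row a=F, b=F, c=F, d=F: (¬(b ↔ a → d) ∨ ¬(c ↔ a)) = T, ¬(b ∧ ¬(d ∧ b)) = T, (a ↔ b) = T, so the formula = T.

T, T, F, T, T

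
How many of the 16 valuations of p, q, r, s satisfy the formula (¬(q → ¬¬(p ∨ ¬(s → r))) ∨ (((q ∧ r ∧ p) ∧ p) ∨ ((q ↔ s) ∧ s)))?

7

p | q | r | s || (s → r) | ¬(s → r) | (p ∨ ¬(s → r)) | ¬(p ∨ ¬(s → r)) | ¬¬(p ∨ ¬(s → r)) | (q → ¬¬(p ∨ ¬(s → r))) | ¬(q → ¬¬(p ∨ ¬(s → r))) | (q ∧ r ∧ p) | ((q ∧ r ∧ p) ∧ p) | (q ↔ s) | ((q ↔ s) ∧ s) | φ
T | T | T | T ||    T    |    F     |       T        |        F        |        T         |           T            |            F            |      T      |         T         |    T    |       T       | T
T | T | T | F ||    T    |    F     |       T        |        F        |        T         |           T            |            F            |      T      |         T         |    F    |       F       | T
T | T | F | T ||    F    |    T     |       T        |        F        |        T         |           T            |            F            |      F      |         F         |    T    |       T       | T
T | T | F | F ||    T    |    F     |       T        |        F        |        T         |           T            |            F            |      F      |         F         |    F    |       F       | F
T | F | T | T ||    T    |    F     |       T        |        F        |        T         |           T            |            F            |      F      |         F         |    F    |       F       | F
T | F | T | F ||    T    |    F     |       T        |        F        |        T         |           T            |            F            |      F      |         F         |    T    |       F       | F
T | F | F | T ||    F    |    T     |       T        |        F        |        T         |           T            |            F            |      F      |         F         |    F    |       F       | F
T | F | F | F ||    T    |    F     |       T        |        F        |        T         |           T            |            F            |      F      |         F         |    T    |       F       | F
F | T | T | T ||    T    |    F     |       F        |        T        |        F         |           F            |            T            |      F      |         F         |    T    |       T       | T
F | T | T | F ||    T    |    F     |       F        |        T        |        F         |           F            |            T            |      F      |         F         |    F    |       F       | T
F | T | F | T ||    F    |    T     |       T        |        F        |        T         |           T            |            F            |      F      |         F         |    T    |       T       | T
F | T | F | F ||    T    |    F     |       F        |        T        |        F         |           F            |            T            |      F      |         F         |    F    |       F       | T
F | F | T | T ||    T    |    F     |       F        |        T        |        F         |           T            |            F            |      F      |         F         |    F    |       F       | F
F | F | T | F ||    T    |    F     |       F        |        T        |        F         |           T            |            F            |      F      |         F         |    T    |       F       | F
F | F | F | T ||    F    |    T     |       T        |        F        |        T         |           T            |            F            |      F      |         F         |    F    |       F       | F
F | F | F | F ||    T    |    F     |       F        |        T        |        F         |           T            |            F            |      F      |         F         |    T    |       F       | F
The formula is true on 7 of the 16 rows.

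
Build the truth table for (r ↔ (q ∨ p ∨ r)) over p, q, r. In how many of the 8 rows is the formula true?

p | q | r | (r ↔ (q ∨ p ∨ r))
- | - | - | -----------------
F | F | F |         T        
F | F | T |         T        
F | T | F |         F        
F | T | T |         T        
T | F | F |         F        
T | F | T |         T        
T | T | F |         F        
T | T | T |         T        
The formula is true on 5 of the 8 rows.

5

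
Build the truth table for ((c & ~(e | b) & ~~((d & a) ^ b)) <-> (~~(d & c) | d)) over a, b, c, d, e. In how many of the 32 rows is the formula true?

17

a | b | c | d | e | φ
- | - | - | - | - | -
0 | 0 | 0 | 0 | 0 | 1
0 | 0 | 0 | 0 | 1 | 1
0 | 0 | 0 | 1 | 0 | 0
0 | 0 | 0 | 1 | 1 | 0
0 | 0 | 1 | 0 | 0 | 1
0 | 0 | 1 | 0 | 1 | 1
0 | 0 | 1 | 1 | 0 | 0
0 | 0 | 1 | 1 | 1 | 0
0 | 1 | 0 | 0 | 0 | 1
0 | 1 | 0 | 0 | 1 | 1
0 | 1 | 0 | 1 | 0 | 0
0 | 1 | 0 | 1 | 1 | 0
0 | 1 | 1 | 0 | 0 | 1
0 | 1 | 1 | 0 | 1 | 1
0 | 1 | 1 | 1 | 0 | 0
0 | 1 | 1 | 1 | 1 | 0
1 | 0 | 0 | 0 | 0 | 1
1 | 0 | 0 | 0 | 1 | 1
1 | 0 | 0 | 1 | 0 | 0
1 | 0 | 0 | 1 | 1 | 0
1 | 0 | 1 | 0 | 0 | 1
1 | 0 | 1 | 0 | 1 | 1
1 | 0 | 1 | 1 | 0 | 1
1 | 0 | 1 | 1 | 1 | 0
1 | 1 | 0 | 0 | 0 | 1
1 | 1 | 0 | 0 | 1 | 1
1 | 1 | 0 | 1 | 0 | 0
1 | 1 | 0 | 1 | 1 | 0
1 | 1 | 1 | 0 | 0 | 1
1 | 1 | 1 | 0 | 1 | 1
1 | 1 | 1 | 1 | 0 | 0
1 | 1 | 1 | 1 | 1 | 0
The formula is true on 17 of the 32 rows.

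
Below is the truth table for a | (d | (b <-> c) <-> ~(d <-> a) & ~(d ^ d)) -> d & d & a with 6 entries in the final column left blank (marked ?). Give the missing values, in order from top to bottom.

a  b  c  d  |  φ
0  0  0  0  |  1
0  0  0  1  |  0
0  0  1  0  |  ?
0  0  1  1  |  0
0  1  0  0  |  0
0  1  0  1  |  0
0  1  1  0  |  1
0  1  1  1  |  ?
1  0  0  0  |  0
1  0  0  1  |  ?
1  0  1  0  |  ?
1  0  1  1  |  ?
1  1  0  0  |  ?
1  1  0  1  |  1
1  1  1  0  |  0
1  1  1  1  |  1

0, 0, 1, 0, 1, 0

Row a=0, b=0, c=1, d=0: (a | (d | (b <-> c) <-> ~(d <-> a) & ~(d ^ d))) = 1, (d & d & a) = 0, so the formula = 0.
Row a=0, b=1, c=1, d=1: (a | (d | (b <-> c) <-> ~(d <-> a) & ~(d ^ d))) = 1, (d & d & a) = 0, so the formula = 0.
Row a=1, b=0, c=0, d=1: (a | (d | (b <-> c) <-> ~(d <-> a) & ~(d ^ d))) = 1, (d & d & a) = 1, so the formula = 1.
Row a=1, b=0, c=1, d=0: (a | (d | (b <-> c) <-> ~(d <-> a) & ~(d ^ d))) = 1, (d & d & a) = 0, so the formula = 0.
Row a=1, b=0, c=1, d=1: (a | (d | (b <-> c) <-> ~(d <-> a) & ~(d ^ d))) = 1, (d & d & a) = 1, so the formula = 1.
Row a=1, b=1, c=0, d=0: (a | (d | (b <-> c) <-> ~(d <-> a) & ~(d ^ d))) = 1, (d & d & a) = 0, so the formula = 0.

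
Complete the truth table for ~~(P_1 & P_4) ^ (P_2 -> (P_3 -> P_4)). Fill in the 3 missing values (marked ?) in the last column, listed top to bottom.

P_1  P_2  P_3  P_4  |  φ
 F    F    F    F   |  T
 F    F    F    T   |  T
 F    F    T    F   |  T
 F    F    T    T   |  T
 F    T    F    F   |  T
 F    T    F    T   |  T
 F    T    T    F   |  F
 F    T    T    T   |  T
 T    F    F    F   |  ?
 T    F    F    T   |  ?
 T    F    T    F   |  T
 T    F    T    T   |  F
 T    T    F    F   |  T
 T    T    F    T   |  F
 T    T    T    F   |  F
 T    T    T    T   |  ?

T, F, F

Row P_1=T, P_2=F, P_3=F, P_4=F: ~~(P_1 & P_4) = F, (P_2 -> (P_3 -> P_4)) = T, so the formula = T.
Row P_1=T, P_2=F, P_3=F, P_4=T: ~~(P_1 & P_4) = T, (P_2 -> (P_3 -> P_4)) = T, so the formula = F.
Row P_1=T, P_2=T, P_3=T, P_4=T: ~~(P_1 & P_4) = T, (P_2 -> (P_3 -> P_4)) = T, so the formula = F.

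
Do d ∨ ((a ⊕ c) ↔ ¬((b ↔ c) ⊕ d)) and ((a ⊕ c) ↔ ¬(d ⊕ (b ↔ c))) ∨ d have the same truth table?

equivalent

a | b | c | d || φ | ψ
F | F | F | F || T | T
F | F | F | T || T | T
F | F | T | F || T | T
F | F | T | T || T | T
F | T | F | F || F | F
F | T | F | T || T | T
F | T | T | F || F | F
F | T | T | T || T | T
T | F | F | F || F | F
T | F | F | T || T | T
T | F | T | F || F | F
T | F | T | T || T | T
T | T | F | F || T | T
T | T | F | T || T | T
T | T | T | F || T | T
T | T | T | T || T | T
The columns for φ and ψ agree on every row, so they are logically equivalent.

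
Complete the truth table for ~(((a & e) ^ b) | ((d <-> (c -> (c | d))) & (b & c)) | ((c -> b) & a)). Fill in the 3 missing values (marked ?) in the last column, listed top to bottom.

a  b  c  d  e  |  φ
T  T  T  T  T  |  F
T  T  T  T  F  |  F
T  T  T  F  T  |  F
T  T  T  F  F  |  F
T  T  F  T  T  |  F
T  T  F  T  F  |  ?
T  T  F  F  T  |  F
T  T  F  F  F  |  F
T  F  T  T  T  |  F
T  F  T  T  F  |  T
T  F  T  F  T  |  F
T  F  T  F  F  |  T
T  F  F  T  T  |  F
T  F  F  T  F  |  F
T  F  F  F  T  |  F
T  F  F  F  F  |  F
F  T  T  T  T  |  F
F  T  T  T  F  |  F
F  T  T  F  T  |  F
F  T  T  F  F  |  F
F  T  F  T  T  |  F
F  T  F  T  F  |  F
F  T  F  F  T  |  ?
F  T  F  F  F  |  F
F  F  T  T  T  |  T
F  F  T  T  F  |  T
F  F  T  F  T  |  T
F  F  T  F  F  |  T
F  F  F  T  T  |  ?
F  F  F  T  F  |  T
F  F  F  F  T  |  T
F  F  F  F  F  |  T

Row a=T, b=T, c=F, d=T, e=F: ((a & e) ^ b) = T, ((d <-> (c -> (c | d))) & (b & c)) = F, ((c -> b) & a) = T, (((a & e) ^ b) | ((d <-> (c -> (c | d))) & (b & c)) | ((c -> b) & a)) = T, so the formula = F.
Row a=F, b=T, c=F, d=F, e=T: ((a & e) ^ b) = T, ((d <-> (c -> (c | d))) & (b & c)) = F, ((c -> b) & a) = F, (((a & e) ^ b) | ((d <-> (c -> (c | d))) & (b & c)) | ((c -> b) & a)) = T, so the formula = F.
Row a=F, b=F, c=F, d=T, e=T: ((a & e) ^ b) = F, ((d <-> (c -> (c | d))) & (b & c)) = F, ((c -> b) & a) = F, (((a & e) ^ b) | ((d <-> (c -> (c | d))) & (b & c)) | ((c -> b) & a)) = F, so the formula = T.

F, F, T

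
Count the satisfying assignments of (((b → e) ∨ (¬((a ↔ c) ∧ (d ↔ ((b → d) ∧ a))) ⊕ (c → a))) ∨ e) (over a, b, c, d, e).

29

  a      b      c      d      e    |    φ  
 True   True   True   True   True  |   True
 True   True   True   True  False  |   True
 True   True   True  False   True  |   True
 True   True   True  False  False  |   True
 True   True  False   True   True  |   True
 True   True  False   True  False  |  False
 True   True  False  False   True  |   True
 True   True  False  False  False  |  False
 True  False   True   True   True  |   True
 True  False   True   True  False  |   True
 True  False   True  False   True  |   True
 True  False   True  False  False  |   True
 True  False  False   True   True  |   True
 True  False  False   True  False  |   True
 True  False  False  False   True  |   True
 True  False  False  False  False  |   True
False   True   True   True   True  |   True
False   True   True   True  False  |   True
False   True   True  False   True  |   True
False   True   True  False  False  |   True
False   True  False   True   True  |   True
False   True  False   True  False  |  False
False   True  False  False   True  |   True
False   True  False  False  False  |   True
False  False   True   True   True  |   True
False  False   True   True  False  |   True
False  False   True  False   True  |   True
False  False   True  False  False  |   True
False  False  False   True   True  |   True
False  False  False   True  False  |   True
False  False  False  False   True  |   True
False  False  False  False  False  |   True
The formula is true on 29 of the 32 rows.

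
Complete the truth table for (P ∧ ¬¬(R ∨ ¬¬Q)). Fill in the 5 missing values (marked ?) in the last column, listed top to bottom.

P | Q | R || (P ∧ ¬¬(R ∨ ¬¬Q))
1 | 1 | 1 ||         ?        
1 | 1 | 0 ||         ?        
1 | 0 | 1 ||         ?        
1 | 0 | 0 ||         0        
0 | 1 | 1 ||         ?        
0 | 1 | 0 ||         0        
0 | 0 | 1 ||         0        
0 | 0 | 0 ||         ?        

Row P=1, Q=1, R=1: ¬¬(R ∨ ¬¬Q) = 1, so (P ∧ ¬¬(R ∨ ¬¬Q)) = 1.
Row P=1, Q=1, R=0: ¬¬(R ∨ ¬¬Q) = 1, so (P ∧ ¬¬(R ∨ ¬¬Q)) = 1.
Row P=1, Q=0, R=1: ¬¬(R ∨ ¬¬Q) = 1, so (P ∧ ¬¬(R ∨ ¬¬Q)) = 1.
Row P=0, Q=1, R=1: ¬¬(R ∨ ¬¬Q) = 1, so (P ∧ ¬¬(R ∨ ¬¬Q)) = 0.
Row P=0, Q=0, R=0: ¬¬(R ∨ ¬¬Q) = 0, so (P ∧ ¬¬(R ∨ ¬¬Q)) = 0.

1, 1, 1, 0, 0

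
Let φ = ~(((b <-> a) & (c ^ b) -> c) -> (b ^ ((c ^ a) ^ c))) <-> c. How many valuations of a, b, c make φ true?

a | b | c || (b <-> a) | (c ^ b) | ((b <-> a) & (c ^ b)) | (((b <-> a) & (c ^ b)) -> c) | (c ^ a) | ((c ^ a) ^ c) | (b ^ ((c ^ a) ^ c)) | φ
F | F | F ||     T     |    F    |           F           |              T               |    F    |       F       |          F          | F
F | F | T ||     T     |    T    |           T           |              T               |    T    |       F       |          F          | T
F | T | F ||     F     |    T    |           F           |              T               |    F    |       F       |          T          | T
F | T | T ||     F     |    F    |           F           |              T               |    T    |       F       |          T          | F
T | F | F ||     F     |    F    |           F           |              T               |    T    |       T       |          T          | T
T | F | T ||     F     |    T    |           F           |              T               |    F    |       T       |          T          | F
T | T | F ||     T     |    T    |           T           |              F               |    T    |       T       |          F          | T
T | T | T ||     T     |    F    |           F           |              T               |    F    |       T       |          F          | T
The formula is true on 5 of the 8 rows.

5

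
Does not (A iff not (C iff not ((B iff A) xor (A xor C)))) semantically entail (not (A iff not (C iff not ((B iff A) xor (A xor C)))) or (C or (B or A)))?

A | B | C | φ | ψ
- | - | - | - | -
T | T | T | F | T
T | T | F | F | T
T | F | T | T | T
T | F | F | T | T
F | T | T | T | T
F | T | F | T | T
F | F | T | F | T
F | F | F | F | F
In every row where φ is true, ψ is also true, so φ ⊨ ψ.

yes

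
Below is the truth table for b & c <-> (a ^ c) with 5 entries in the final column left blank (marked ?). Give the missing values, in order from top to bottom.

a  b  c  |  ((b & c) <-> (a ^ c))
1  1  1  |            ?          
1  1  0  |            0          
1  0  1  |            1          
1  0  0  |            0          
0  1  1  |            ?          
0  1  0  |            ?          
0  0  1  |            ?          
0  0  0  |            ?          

Row a=1, b=1, c=1: (b & c) = 1, (a ^ c) = 0, so ((b & c) <-> (a ^ c)) = 0.
Row a=0, b=1, c=1: (b & c) = 1, (a ^ c) = 1, so ((b & c) <-> (a ^ c)) = 1.
Row a=0, b=1, c=0: (b & c) = 0, (a ^ c) = 0, so ((b & c) <-> (a ^ c)) = 1.
Row a=0, b=0, c=1: (b & c) = 0, (a ^ c) = 1, so ((b & c) <-> (a ^ c)) = 0.
Row a=0, b=0, c=0: (b & c) = 0, (a ^ c) = 0, so ((b & c) <-> (a ^ c)) = 1.

0, 1, 1, 0, 1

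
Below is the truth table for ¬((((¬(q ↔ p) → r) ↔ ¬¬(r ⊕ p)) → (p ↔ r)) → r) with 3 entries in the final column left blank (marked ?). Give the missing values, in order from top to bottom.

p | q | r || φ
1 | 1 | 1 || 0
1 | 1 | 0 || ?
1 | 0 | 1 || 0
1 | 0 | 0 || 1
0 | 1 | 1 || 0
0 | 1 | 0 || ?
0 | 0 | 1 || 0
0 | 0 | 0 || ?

Row p=1, q=1, r=0: (((¬(q ↔ p) → r) ↔ ¬¬(r ⊕ p)) → (p ↔ r)) = 0, ((((¬(q ↔ p) → r) ↔ ¬¬(r ⊕ p)) → (p ↔ r)) → r) = 1, so the formula = 0.
Row p=0, q=1, r=0: (((¬(q ↔ p) → r) ↔ ¬¬(r ⊕ p)) → (p ↔ r)) = 1, ((((¬(q ↔ p) → r) ↔ ¬¬(r ⊕ p)) → (p ↔ r)) → r) = 0, so the formula = 1.
Row p=0, q=0, r=0: (((¬(q ↔ p) → r) ↔ ¬¬(r ⊕ p)) → (p ↔ r)) = 1, ((((¬(q ↔ p) → r) ↔ ¬¬(r ⊕ p)) → (p ↔ r)) → r) = 0, so the formula = 1.

0, 1, 1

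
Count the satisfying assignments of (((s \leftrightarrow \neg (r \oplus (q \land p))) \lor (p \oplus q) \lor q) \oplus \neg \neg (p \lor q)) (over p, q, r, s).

2

  p      q      r      s    |    φ  
False  False  False  False  |  False
False  False  False   True  |   True
False  False   True  False  |   True
False  False   True   True  |  False
False   True  False  False  |  False
False   True  False   True  |  False
False   True   True  False  |  False
False   True   True   True  |  False
 True  False  False  False  |  False
 True  False  False   True  |  False
 True  False   True  False  |  False
 True  False   True   True  |  False
 True   True  False  False  |  False
 True   True  False   True  |  False
 True   True   True  False  |  False
 True   True   True   True  |  False
The formula is true on 2 of the 16 rows.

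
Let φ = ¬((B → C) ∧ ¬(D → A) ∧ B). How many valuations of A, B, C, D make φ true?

15

  A   |   B   |   C   |   D   | ¬((B → C) ∧ ¬(D → A) ∧ B)
----- | ----- | ----- | ----- | -------------------------
 True |  True |  True |  True |            True          
 True |  True |  True | False |            True          
 True |  True | False |  True |            True          
 True |  True | False | False |            True          
 True | False |  True |  True |            True          
 True | False |  True | False |            True          
 True | False | False |  True |            True          
 True | False | False | False |            True          
False |  True |  True |  True |           False          
False |  True |  True | False |            True          
False |  True | False |  True |            True          
False |  True | False | False |            True          
False | False |  True |  True |            True          
False | False |  True | False |            True          
False | False | False |  True |            True          
False | False | False | False |            True          
The formula is true on 15 of the 16 rows.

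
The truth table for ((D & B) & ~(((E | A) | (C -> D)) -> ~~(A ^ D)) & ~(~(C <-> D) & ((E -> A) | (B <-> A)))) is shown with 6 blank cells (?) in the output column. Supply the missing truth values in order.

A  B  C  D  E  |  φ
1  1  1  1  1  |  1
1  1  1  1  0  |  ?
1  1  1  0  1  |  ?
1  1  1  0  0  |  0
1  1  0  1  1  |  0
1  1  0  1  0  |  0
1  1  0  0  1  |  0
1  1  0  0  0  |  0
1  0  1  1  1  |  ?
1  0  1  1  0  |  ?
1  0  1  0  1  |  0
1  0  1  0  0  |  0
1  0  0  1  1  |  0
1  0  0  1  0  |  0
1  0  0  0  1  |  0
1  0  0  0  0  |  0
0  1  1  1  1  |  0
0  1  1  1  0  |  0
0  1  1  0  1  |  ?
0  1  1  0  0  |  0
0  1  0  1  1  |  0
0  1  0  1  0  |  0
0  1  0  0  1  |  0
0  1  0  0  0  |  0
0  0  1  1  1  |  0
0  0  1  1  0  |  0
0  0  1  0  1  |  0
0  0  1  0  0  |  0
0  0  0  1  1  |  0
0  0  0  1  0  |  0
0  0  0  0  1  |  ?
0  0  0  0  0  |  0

1, 0, 0, 0, 0, 0

Row A=1, B=1, C=1, D=1, E=0: (D & B) = 1, ~(((E | A) | (C -> D)) -> ~~(A ^ D)) = 1, ~(~(C <-> D) & ((E -> A) | (B <-> A))) = 1, so the formula = 1.
Row A=1, B=1, C=1, D=0, E=1: (D & B) = 0, ~(((E | A) | (C -> D)) -> ~~(A ^ D)) = 0, ~(~(C <-> D) & ((E -> A) | (B <-> A))) = 0, so the formula = 0.
Row A=1, B=0, C=1, D=1, E=1: (D & B) = 0, ~(((E | A) | (C -> D)) -> ~~(A ^ D)) = 1, ~(~(C <-> D) & ((E -> A) | (B <-> A))) = 1, so the formula = 0.
Row A=1, B=0, C=1, D=1, E=0: (D & B) = 0, ~(((E | A) | (C -> D)) -> ~~(A ^ D)) = 1, ~(~(C <-> D) & ((E -> A) | (B <-> A))) = 1, so the formula = 0.
Row A=0, B=1, C=1, D=0, E=1: (D & B) = 0, ~(((E | A) | (C -> D)) -> ~~(A ^ D)) = 1, ~(~(C <-> D) & ((E -> A) | (B <-> A))) = 1, so the formula = 0.
Row A=0, B=0, C=0, D=0, E=1: (D & B) = 0, ~(((E | A) | (C -> D)) -> ~~(A ^ D)) = 1, ~(~(C <-> D) & ((E -> A) | (B <-> A))) = 1, so the formula = 0.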